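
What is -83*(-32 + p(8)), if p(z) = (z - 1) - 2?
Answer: 2241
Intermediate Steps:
p(z) = -3 + z (p(z) = (-1 + z) - 2 = -3 + z)
-83*(-32 + p(8)) = -83*(-32 + (-3 + 8)) = -83*(-32 + 5) = -83*(-27) = 2241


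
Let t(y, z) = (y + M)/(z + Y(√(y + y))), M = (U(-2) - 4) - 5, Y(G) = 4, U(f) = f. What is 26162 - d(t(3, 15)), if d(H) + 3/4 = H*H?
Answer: 37778755/1444 ≈ 26163.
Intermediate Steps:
M = -11 (M = (-2 - 4) - 5 = -6 - 5 = -11)
t(y, z) = (-11 + y)/(4 + z) (t(y, z) = (y - 11)/(z + 4) = (-11 + y)/(4 + z))
d(H) = -¾ + H² (d(H) = -¾ + H*H = -¾ + H²)
26162 - d(t(3, 15)) = 26162 - (-¾ + ((-11 + 3)/(4 + 15))²) = 26162 - (-¾ + (-8/19)²) = 26162 - (-¾ + 64/361) = 26162 - 1*(-827/1444) = 26162 + 827/1444 = 37778755/1444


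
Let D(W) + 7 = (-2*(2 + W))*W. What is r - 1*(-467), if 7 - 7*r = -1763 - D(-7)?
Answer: 4962/7 ≈ 708.86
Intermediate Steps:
D(W) = -7 + W*(-4 - 2*W) (D(W) = -7 + (-2*(2 + W))*W = -7 + (-4 - 2*W)*W = -7 + W*(-4 - 2*W))
r = 1693/7 (r = 1 - (-1763 - (-7 - 4*(-7) - 2*(-7)²))/7 = 1 - (-1763 - (-7 + 28 - 2*49))/7 = 1 - (-1763 - (-7 + 28 - 98))/7 = 1 - (-1763 - 1*(-77))/7 = 1 - (-1763 + 77)/7 = 1 - ⅐*(-1686) = 1 + 1686/7 = 1693/7 ≈ 241.86)
r - 1*(-467) = 1693/7 - 1*(-467) = 1693/7 + 467 = 4962/7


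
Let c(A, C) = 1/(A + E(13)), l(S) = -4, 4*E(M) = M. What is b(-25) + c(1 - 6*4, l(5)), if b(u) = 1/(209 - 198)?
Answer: 35/869 ≈ 0.040276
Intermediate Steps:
E(M) = M/4
b(u) = 1/11
c(A, C) = 1/(13/4 + A) (c(A, C) = 1/(A + (¼)*13) = 1/(A + 13/4) = 1/(13/4 + A))
b(-25) + c(1 - 6*4, l(5)) = 1/11 + 4/(13 + 4*(1 - 6*4)) = 1/11 + 4/(13 + 4*(1 - 24)) = 1/11 + 4/(13 + 4*(-23)) = 1/11 + 4/(13 - 92) = 1/11 + 4/(-79) = 1/11 + 4*(-1/79) = 1/11 - 4/79 = 35/869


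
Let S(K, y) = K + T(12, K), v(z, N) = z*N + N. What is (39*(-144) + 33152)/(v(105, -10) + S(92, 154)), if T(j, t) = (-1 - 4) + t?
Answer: -27536/881 ≈ -31.255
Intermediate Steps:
v(z, N) = N + N*z (v(z, N) = N*z + N = N + N*z)
T(j, t) = -5 + t
S(K, y) = -5 + 2*K (S(K, y) = K + (-5 + K) = -5 + 2*K)
(39*(-144) + 33152)/(v(105, -10) + S(92, 154)) = (39*(-144) + 33152)/(-10*(1 + 105) + (-5 + 2*92)) = (-5616 + 33152)/(-10*106 + (-5 + 184)) = 27536/(-1060 + 179) = 27536/(-881) = 27536*(-1/881) = -27536/881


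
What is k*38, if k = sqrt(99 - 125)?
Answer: 38*I*sqrt(26) ≈ 193.76*I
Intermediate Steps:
k = I*sqrt(26) (k = sqrt(-26) = I*sqrt(26) ≈ 5.099*I)
k*38 = (I*sqrt(26))*38 = 38*I*sqrt(26)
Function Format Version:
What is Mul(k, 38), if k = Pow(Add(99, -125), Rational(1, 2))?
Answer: Mul(38, I, Pow(26, Rational(1, 2))) ≈ Mul(193.76, I)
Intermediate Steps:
k = Mul(I, Pow(26, Rational(1, 2))) (k = Pow(-26, Rational(1, 2)) = Mul(I, Pow(26, Rational(1, 2))) ≈ Mul(5.0990, I))
Mul(k, 38) = Mul(Mul(I, Pow(26, Rational(1, 2))), 38) = Mul(38, I, Pow(26, Rational(1, 2)))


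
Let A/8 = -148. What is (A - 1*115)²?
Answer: 1687401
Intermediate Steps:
A = -1184 (A = 8*(-148) = -1184)
(A - 1*115)² = (-1184 - 1*115)² = (-1184 - 115)² = (-1299)² = 1687401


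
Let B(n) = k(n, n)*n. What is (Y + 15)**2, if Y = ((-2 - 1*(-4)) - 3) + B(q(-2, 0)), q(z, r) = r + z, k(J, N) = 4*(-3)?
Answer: 1444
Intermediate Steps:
k(J, N) = -12
B(n) = -12*n
Y = 23 (Y = ((-2 - 1*(-4)) - 3) - 12*(0 - 2) = ((-2 + 4) - 3) - 12*(-2) = (2 - 3) + 24 = -1 + 24 = 23)
(Y + 15)**2 = (23 + 15)**2 = 38**2 = 1444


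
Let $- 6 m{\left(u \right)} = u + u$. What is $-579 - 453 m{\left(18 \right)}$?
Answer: $2139$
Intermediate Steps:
$m{\left(u \right)} = - \frac{u}{3}$ ($m{\left(u \right)} = - \frac{u + u}{6} = - \frac{2 u}{6} = - \frac{u}{3}$)
$-579 - 453 m{\left(18 \right)} = -579 - 453 \left(\left(- \frac{1}{3}\right) 18\right) = -579 - -2718 = -579 + 2718 = 2139$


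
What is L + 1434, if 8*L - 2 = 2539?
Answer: 14013/8 ≈ 1751.6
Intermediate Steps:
L = 2541/8 (L = 1/4 + (1/8)*2539 = 1/4 + 2539/8 = 2541/8 ≈ 317.63)
L + 1434 = 2541/8 + 1434 = 14013/8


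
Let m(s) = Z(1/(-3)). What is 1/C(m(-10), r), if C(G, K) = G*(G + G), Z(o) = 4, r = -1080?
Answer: 1/32 ≈ 0.031250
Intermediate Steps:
m(s) = 4
C(G, K) = 2*G**2 (C(G, K) = G*(2*G) = 2*G**2)
1/C(m(-10), r) = 1/(2*4**2) = 1/(2*16) = 1/32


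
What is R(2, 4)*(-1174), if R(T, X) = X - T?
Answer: -2348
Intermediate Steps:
R(2, 4)*(-1174) = (4 - 1*2)*(-1174) = (4 - 2)*(-1174) = 2*(-1174) = -2348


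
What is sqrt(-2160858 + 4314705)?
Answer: sqrt(2153847) ≈ 1467.6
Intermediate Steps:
sqrt(-2160858 + 4314705) = sqrt(2153847)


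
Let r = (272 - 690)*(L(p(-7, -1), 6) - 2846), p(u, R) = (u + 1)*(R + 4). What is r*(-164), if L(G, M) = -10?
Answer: -195784512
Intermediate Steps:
p(u, R) = (1 + u)*(4 + R)
r = 1193808 (r = (272 - 690)*(-10 - 2846) = -418*(-2856) = 1193808)
r*(-164) = 1193808*(-164) = -195784512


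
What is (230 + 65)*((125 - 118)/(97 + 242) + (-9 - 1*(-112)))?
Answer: 10302580/339 ≈ 30391.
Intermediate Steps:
(230 + 65)*((125 - 118)/(97 + 242) + (-9 - 1*(-112))) = 295*(7/339 + (-9 + 112)) = 295*(7*(1/339) + 103) = 295*(7/339 + 103) = 295*(34924/339) = 10302580/339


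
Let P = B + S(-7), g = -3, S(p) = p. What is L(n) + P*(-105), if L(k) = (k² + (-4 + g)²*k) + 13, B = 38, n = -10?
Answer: -3632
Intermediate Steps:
P = 31 (P = 38 - 7 = 31)
L(k) = 13 + k² + 49*k (L(k) = (k² + (-4 - 3)²*k) + 13 = (k² + (-7)²*k) + 13 = (k² + 49*k) + 13 = 13 + k² + 49*k)
L(n) + P*(-105) = (13 + (-10)² + 49*(-10)) + 31*(-105) = (13 + 100 - 490) - 3255 = -377 - 3255 = -3632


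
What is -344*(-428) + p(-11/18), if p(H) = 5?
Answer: 147237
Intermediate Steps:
-344*(-428) + p(-11/18) = -344*(-428) + 5 = 147232 + 5 = 147237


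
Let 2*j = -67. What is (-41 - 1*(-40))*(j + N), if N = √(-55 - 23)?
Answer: 67/2 - I*√78 ≈ 33.5 - 8.8318*I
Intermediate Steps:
j = -67/2 (j = (½)*(-67) = -67/2 ≈ -33.500)
N = I*√78 (N = √(-78) = I*√78 ≈ 8.8318*I)
(-41 - 1*(-40))*(j + N) = (-41 - 1*(-40))*(-67/2 + I*√78) = (-41 + 40)*(-67/2 + I*√78) = -(-67/2 + I*√78) = 67/2 - I*√78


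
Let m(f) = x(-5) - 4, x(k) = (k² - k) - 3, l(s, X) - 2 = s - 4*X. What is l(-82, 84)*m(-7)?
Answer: -9568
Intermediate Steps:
l(s, X) = 2 + s - 4*X (l(s, X) = 2 + (s - 4*X) = 2 + s - 4*X)
x(k) = -3 + k² - k
m(f) = 23 (m(f) = (-3 + (-5)² - 1*(-5)) - 4 = (-3 + 25 + 5) - 4 = 27 - 4 = 23)
l(-82, 84)*m(-7) = (2 - 82 - 4*84)*23 = (2 - 82 - 336)*23 = -416*23 = -9568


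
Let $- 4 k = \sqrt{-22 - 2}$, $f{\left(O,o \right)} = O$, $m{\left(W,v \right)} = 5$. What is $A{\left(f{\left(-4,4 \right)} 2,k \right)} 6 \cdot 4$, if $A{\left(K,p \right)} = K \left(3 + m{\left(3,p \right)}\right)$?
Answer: $-1536$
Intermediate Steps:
$k = - \frac{i \sqrt{6}}{2}$ ($k = - \frac{\sqrt{-22 - 2}}{4} = - \frac{\sqrt{-24}}{4} = - \frac{2 i \sqrt{6}}{4} = - \frac{i \sqrt{6}}{2} \approx - 1.2247 i$)
$A{\left(K,p \right)} = 8 K$ ($A{\left(K,p \right)} = K \left(3 + 5\right) = K 8 = 8 K$)
$A{\left(f{\left(-4,4 \right)} 2,k \right)} 6 \cdot 4 = 8 \left(\left(-4\right) 2\right) 6 \cdot 4 = 8 \left(-8\right) 24 = \left(-64\right) 24 = -1536$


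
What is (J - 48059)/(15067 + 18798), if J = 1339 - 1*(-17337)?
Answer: -29383/33865 ≈ -0.86765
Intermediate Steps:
J = 18676 (J = 1339 + 17337 = 18676)
(J - 48059)/(15067 + 18798) = (18676 - 48059)/(15067 + 18798) = -29383/33865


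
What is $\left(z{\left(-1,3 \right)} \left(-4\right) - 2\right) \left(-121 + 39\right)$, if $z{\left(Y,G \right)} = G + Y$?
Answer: $820$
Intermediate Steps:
$\left(z{\left(-1,3 \right)} \left(-4\right) - 2\right) \left(-121 + 39\right) = \left(\left(3 - 1\right) \left(-4\right) - 2\right) \left(-121 + 39\right) = \left(2 \left(-4\right) - 2\right) \left(-82\right) = \left(-8 - 2\right) \left(-82\right) = \left(-10\right) \left(-82\right) = 820$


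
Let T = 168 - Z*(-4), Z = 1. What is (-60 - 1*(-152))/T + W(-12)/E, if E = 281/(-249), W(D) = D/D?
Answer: -4244/12083 ≈ -0.35124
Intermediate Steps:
W(D) = 1
E = -281/249 (E = 281*(-1/249) = -281/249 ≈ -1.1285)
T = 172 (T = 168 - (-4) = 168 - 1*(-4) = 168 + 4 = 172)
(-60 - 1*(-152))/T + W(-12)/E = (-60 - 1*(-152))/172 + 1/(-281/249) = (-60 + 152)*(1/172) + 1*(-249/281) = 92*(1/172) - 249/281 = 23/43 - 249/281 = -4244/12083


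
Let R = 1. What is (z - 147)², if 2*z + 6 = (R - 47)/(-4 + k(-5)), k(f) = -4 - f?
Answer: 182329/9 ≈ 20259.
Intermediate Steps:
z = 14/3 (z = -3 + ((1 - 47)/(-4 + (-4 - 1*(-5))))/2 = -3 + (-46/(-4 + (-4 + 5)))/2 = -3 + (-46/(-4 + 1))/2 = -3 + (-46/(-3))/2 = -3 + (-46*(-⅓))/2 = -3 + (½)*(46/3) = -3 + 23/3 = 14/3 ≈ 4.6667)
(z - 147)² = (14/3 - 147)² = (-427/3)² = 182329/9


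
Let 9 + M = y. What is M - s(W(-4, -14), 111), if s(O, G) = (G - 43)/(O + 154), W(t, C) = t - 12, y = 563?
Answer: 38192/69 ≈ 553.51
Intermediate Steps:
M = 554 (M = -9 + 563 = 554)
W(t, C) = -12 + t
s(O, G) = (-43 + G)/(154 + O)
M - s(W(-4, -14), 111) = 554 - (-43 + 111)/(154 + (-12 - 4)) = 554 - 68/(154 - 16) = 554 - 68/138 = 554 - 1*34/69 = 554 - 34/69 = 38192/69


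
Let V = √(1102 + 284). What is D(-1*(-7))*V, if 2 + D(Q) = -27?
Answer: -87*√154 ≈ -1079.6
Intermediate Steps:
D(Q) = -29 (D(Q) = -2 - 27 = -29)
V = 3*√154 (V = √1386 = 3*√154 ≈ 37.229)
D(-1*(-7))*V = -87*√154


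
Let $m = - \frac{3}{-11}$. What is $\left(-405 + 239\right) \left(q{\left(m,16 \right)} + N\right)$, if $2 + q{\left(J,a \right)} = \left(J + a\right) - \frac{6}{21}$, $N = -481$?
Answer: $\frac{5969360}{77} \approx 77524.0$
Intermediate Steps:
$m = \frac{3}{11}$ ($m = \left(-3\right) \left(- \frac{1}{11}\right) = \frac{3}{11} \approx 0.27273$)
$q{\left(J,a \right)} = - \frac{16}{7} + J + a$ ($q{\left(J,a \right)} = -2 - \left(\frac{2}{7} - J - a\right) = -2 + \left(- \frac{2}{7} + J + a\right) = - \frac{16}{7} + J + a$)
$\left(-405 + 239\right) \left(q{\left(m,16 \right)} + N\right) = \left(-405 + 239\right) \left(\left(- \frac{16}{7} + \frac{3}{11} + 16\right) - 481\right) = - 166 \left(\frac{1077}{77} - 481\right) = \left(-166\right) \left(- \frac{35960}{77}\right) = \frac{5969360}{77}$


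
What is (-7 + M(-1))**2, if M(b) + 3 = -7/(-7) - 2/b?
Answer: 49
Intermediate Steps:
M(b) = -2 - 2/b (M(b) = -3 + (-7/(-7) - 2/b) = -3 + (-7*(-1/7) - 2/b) = -3 + (1 - 2/b) = -2 - 2/b)
(-7 + M(-1))**2 = (-7 + (-2 - 2/(-1)))**2 = (-7 + (-2 - 2*(-1)))**2 = (-7 + (-2 + 2))**2 = (-7 + 0)**2 = (-7)**2 = 49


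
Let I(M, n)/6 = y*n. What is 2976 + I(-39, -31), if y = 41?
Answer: -4650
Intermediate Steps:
I(M, n) = 246*n (I(M, n) = 6*(41*n) = 246*n)
2976 + I(-39, -31) = 2976 + 246*(-31) = 2976 - 7626 = -4650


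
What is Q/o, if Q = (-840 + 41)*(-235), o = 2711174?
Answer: 187765/2711174 ≈ 0.069256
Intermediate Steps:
Q = 187765 (Q = -799*(-235) = 187765)
Q/o = 187765/2711174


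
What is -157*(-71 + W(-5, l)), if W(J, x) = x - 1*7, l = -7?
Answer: 13345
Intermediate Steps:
W(J, x) = -7 + x (W(J, x) = x - 7 = -7 + x)
-157*(-71 + W(-5, l)) = -157*(-71 + (-7 - 7)) = -157*(-71 - 14) = -157*(-85) = 13345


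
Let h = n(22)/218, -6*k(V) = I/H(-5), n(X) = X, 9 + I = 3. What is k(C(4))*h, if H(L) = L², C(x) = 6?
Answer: 11/2725 ≈ 0.0040367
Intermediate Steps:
I = -6 (I = -9 + 3 = -6)
k(V) = 1/25 (k(V) = -(-1)/((-5)²) = -(-1)/25 = -⅙*(-6/25) = 1/25)
h = 11/109 (h = 22/218 = 22*(1/218) = 11/109 ≈ 0.10092)
k(C(4))*h = (1/25)*(11/109) = 11/2725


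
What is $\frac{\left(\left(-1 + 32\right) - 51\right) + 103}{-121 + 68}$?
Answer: $- \frac{83}{53} \approx -1.566$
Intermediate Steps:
$\frac{\left(\left(-1 + 32\right) - 51\right) + 103}{-121 + 68} = \frac{\left(31 - 51\right) + 103}{-53} = \left(-20 + 103\right) \left(- \frac{1}{53}\right) = 83 \left(- \frac{1}{53}\right) = - \frac{83}{53}$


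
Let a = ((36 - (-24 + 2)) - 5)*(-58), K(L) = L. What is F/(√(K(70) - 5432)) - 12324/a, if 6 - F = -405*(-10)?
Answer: 6162/1537 + 2022*I*√5362/2681 ≈ 4.0091 + 55.227*I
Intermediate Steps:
a = -3074 (a = ((36 - 1*(-22)) - 5)*(-58) = ((36 + 22) - 5)*(-58) = (58 - 5)*(-58) = 53*(-58) = -3074)
F = -4044 (F = 6 - (-405)*(-10) = 6 - 1*4050 = 6 - 4050 = -4044)
F/(√(K(70) - 5432)) - 12324/a = -4044/√(70 - 5432) - 12324/(-3074) = -4044*(-I*√5362/5362) - 12324*(-1/3074) = -4044*(-I*√5362/5362) + 6162/1537 = -(-2022)*I*√5362/2681 + 6162/1537 = 2022*I*√5362/2681 + 6162/1537 = 6162/1537 + 2022*I*√5362/2681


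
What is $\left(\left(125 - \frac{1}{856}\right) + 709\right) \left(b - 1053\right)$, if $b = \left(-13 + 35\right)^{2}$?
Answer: $- \frac{406210807}{856} \approx -4.7455 \cdot 10^{5}$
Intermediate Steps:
$b = 484$ ($b = 22^{2} = 484$)
$\left(\left(125 - \frac{1}{856}\right) + 709\right) \left(b - 1053\right) = \left(\left(125 - \frac{1}{856}\right) + 709\right) \left(484 - 1053\right) = \left(\left(125 - \frac{1}{856}\right) + 709\right) \left(-569\right) = \left(\frac{106999}{856} + 709\right) \left(-569\right) = \frac{713903}{856} \left(-569\right) = - \frac{406210807}{856}$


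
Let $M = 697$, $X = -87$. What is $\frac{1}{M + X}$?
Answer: $\frac{1}{610} \approx 0.0016393$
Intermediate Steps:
$\frac{1}{M + X} = \frac{1}{697 - 87} = \frac{1}{610}$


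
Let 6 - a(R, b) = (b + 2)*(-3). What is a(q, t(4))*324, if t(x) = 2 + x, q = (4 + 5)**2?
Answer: 9720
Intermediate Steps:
q = 81 (q = 9**2 = 81)
a(R, b) = 12 + 3*b (a(R, b) = 6 - (b + 2)*(-3) = 6 - (2 + b)*(-3) = 6 - (-6 - 3*b) = 6 + (6 + 3*b) = 12 + 3*b)
a(q, t(4))*324 = (12 + 3*(2 + 4))*324 = (12 + 3*6)*324 = (12 + 18)*324 = 30*324 = 9720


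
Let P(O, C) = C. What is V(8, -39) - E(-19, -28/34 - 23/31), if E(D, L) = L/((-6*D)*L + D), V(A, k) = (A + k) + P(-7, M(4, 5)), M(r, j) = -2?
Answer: -3434904/104063 ≈ -33.008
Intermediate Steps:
V(A, k) = -2 + A + k (V(A, k) = (A + k) - 2 = -2 + A + k)
E(D, L) = L/(D - 6*D*L) (E(D, L) = L/(-6*D*L + D) = L/(D - 6*D*L))
V(8, -39) - E(-19, -28/34 - 23/31) = (-2 + 8 - 39) - (-1)*(-28/34 - 23/31)/((-19)*(-1 + 6*(-28/34 - 23/31))) = -33 - (-1)*(-28*1/34 - 23*1/31)*(-1)/(19*(-1 + 6*(-28*1/34 - 23*1/31))) = -33 - (-1)*(-14/17 - 23/31)*(-1)/(19*(-1 + 6*(-14/17 - 23/31))) = -33 - (-1)*(-825)*(-1)/(527*19*(-1 + 6*(-825/527))) = -33 - (-1)*(-825)*(-1)/(527*19*(-1 - 4950/527)) = -33 - (-1)*(-825)*(-1)/(527*19*(-5477/527)) = -33 - (-1)*(-825)*(-1)*(-527)/(527*19*5477) = -33 - 1*825/104063 = -33 - 825/104063 = -3434904/104063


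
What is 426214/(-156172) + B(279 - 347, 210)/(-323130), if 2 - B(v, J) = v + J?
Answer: -6885033287/2523192918 ≈ -2.7287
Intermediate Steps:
B(v, J) = 2 - J - v (B(v, J) = 2 - (v + J) = 2 - (J + v) = 2 + (-J - v) = 2 - J - v)
426214/(-156172) + B(279 - 347, 210)/(-323130) = 426214/(-156172) + (2 - 1*210 - (279 - 347))/(-323130) = 426214*(-1/156172) + (2 - 210 - 1*(-68))*(-1/323130) = -213107/78086 + (2 - 210 + 68)*(-1/323130) = -213107/78086 - 140*(-1/323130) = -213107/78086 + 14/32313 = -6885033287/2523192918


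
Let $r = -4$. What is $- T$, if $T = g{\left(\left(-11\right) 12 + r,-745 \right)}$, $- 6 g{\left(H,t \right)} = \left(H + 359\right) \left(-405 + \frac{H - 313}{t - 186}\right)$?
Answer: $- \frac{41991569}{2793} \approx -15035.0$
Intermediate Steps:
$g{\left(H,t \right)} = - \frac{\left(-405 + \frac{-313 + H}{-186 + t}\right) \left(359 + H\right)}{6}$ ($g{\left(H,t \right)} = - \frac{\left(H + 359\right) \left(-405 + \frac{H - 313}{t - 186}\right)}{6} = - \frac{\left(359 + H\right) \left(-405 + \frac{-313 + H}{-186 + t}\right)}{6} = - \frac{\left(-405 + \frac{-313 + H}{-186 + t}\right) \left(359 + H\right)}{6}$)
$T = \frac{41991569}{2793}$ ($T = \frac{-26931103 - \left(\left(-11\right) 12 - 4\right)^{2} - 75376 \left(\left(-11\right) 12 - 4\right) + 145395 \left(-745\right) + 405 \left(\left(-11\right) 12 - 4\right) \left(-745\right)}{6 \left(-186 - 745\right)} = \frac{-26931103 - \left(-132 - 4\right)^{2} - 75376 \left(-132 - 4\right) - 108319275 + 405 \left(-132 - 4\right) \left(-745\right)}{6 \left(-931\right)} = \frac{1}{6} \left(- \frac{1}{931}\right) \left(-26931103 - \left(-136\right)^{2} - -10251136 - 108319275 + 405 \left(-136\right) \left(-745\right)\right) = \frac{1}{6} \left(- \frac{1}{931}\right) \left(-26931103 - 18496 + 10251136 - 108319275 + 41034600\right) = \frac{1}{6} \left(- \frac{1}{931}\right) \left(-83983138\right) = \frac{41991569}{2793} \approx 15035.0$)
$- T = \left(-1\right) \frac{41991569}{2793} = - \frac{41991569}{2793}$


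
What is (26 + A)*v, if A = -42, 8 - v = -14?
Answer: -352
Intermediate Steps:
v = 22 (v = 8 - 1*(-14) = 8 + 14 = 22)
(26 + A)*v = (26 - 42)*22 = -16*22 = -352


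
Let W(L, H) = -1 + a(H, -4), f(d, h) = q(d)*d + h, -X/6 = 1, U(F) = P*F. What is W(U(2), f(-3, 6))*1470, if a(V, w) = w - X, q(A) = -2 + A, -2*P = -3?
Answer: 1470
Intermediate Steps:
P = 3/2 (P = -½*(-3) = 3/2 ≈ 1.5000)
U(F) = 3*F/2
X = -6 (X = -6*1 = -6)
a(V, w) = 6 + w (a(V, w) = w - 1*(-6) = w + 6 = 6 + w)
f(d, h) = h + d*(-2 + d) (f(d, h) = (-2 + d)*d + h = d*(-2 + d) + h = h + d*(-2 + d))
W(L, H) = 1 (W(L, H) = -1 + (6 - 4) = -1 + 2 = 1)
W(U(2), f(-3, 6))*1470 = 1*1470 = 1470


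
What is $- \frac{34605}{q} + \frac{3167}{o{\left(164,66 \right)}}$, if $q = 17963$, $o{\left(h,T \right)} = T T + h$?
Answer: $- \frac{99525779}{81192760} \approx -1.2258$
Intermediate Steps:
$o{\left(h,T \right)} = h + T^{2}$ ($o{\left(h,T \right)} = T^{2} + h = h + T^{2}$)
$- \frac{34605}{q} + \frac{3167}{o{\left(164,66 \right)}} = - \frac{34605}{17963} + \frac{3167}{164 + 66^{2}} = \left(-34605\right) \frac{1}{17963} + \frac{3167}{164 + 4356} = - \frac{34605}{17963} + \frac{3167}{4520} = - \frac{99525779}{81192760}$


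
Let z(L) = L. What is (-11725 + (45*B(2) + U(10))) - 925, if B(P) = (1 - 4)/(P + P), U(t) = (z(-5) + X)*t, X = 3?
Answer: -50815/4 ≈ -12704.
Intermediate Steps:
U(t) = -2*t (U(t) = (-5 + 3)*t = -2*t)
B(P) = -3/(2*P) (B(P) = -3*1/(2*P) = -3/(2*P))
(-11725 + (45*B(2) + U(10))) - 925 = (-11725 + (45*(-3/2/2) - 2*10)) - 925 = (-11725 + (45*(-3/2*½) - 20)) - 925 = (-11725 + (45*(-¾) - 20)) - 925 = (-11725 + (-135/4 - 20)) - 925 = (-11725 - 215/4) - 925 = -47115/4 - 925 = -50815/4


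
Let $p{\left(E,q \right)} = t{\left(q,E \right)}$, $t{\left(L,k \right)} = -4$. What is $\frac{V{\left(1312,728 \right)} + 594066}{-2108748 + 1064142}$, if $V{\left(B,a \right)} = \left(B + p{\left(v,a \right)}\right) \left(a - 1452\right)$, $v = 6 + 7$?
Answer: $\frac{58821}{174101} \approx 0.33786$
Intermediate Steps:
$v = 13$
$p{\left(E,q \right)} = -4$
$V{\left(B,a \right)} = \left(-1452 + a\right) \left(-4 + B\right)$ ($V{\left(B,a \right)} = \left(B - 4\right) \left(a - 1452\right) = \left(-4 + B\right) \left(-1452 + a\right) = \left(-1452 + a\right) \left(-4 + B\right)$)
$\frac{V{\left(1312,728 \right)} + 594066}{-2108748 + 1064142} = \frac{\left(5808 - 1905024 - 2912 + 1312 \cdot 728\right) + 594066}{-2108748 + 1064142} = \frac{\left(5808 - 1905024 - 2912 + 955136\right) + 594066}{-1044606} = \left(-946992 + 594066\right) \left(- \frac{1}{1044606}\right) = \left(-352926\right) \left(- \frac{1}{1044606}\right) = \frac{58821}{174101}$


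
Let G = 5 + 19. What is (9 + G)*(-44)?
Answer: -1452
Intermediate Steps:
G = 24
(9 + G)*(-44) = (9 + 24)*(-44) = 33*(-44) = -1452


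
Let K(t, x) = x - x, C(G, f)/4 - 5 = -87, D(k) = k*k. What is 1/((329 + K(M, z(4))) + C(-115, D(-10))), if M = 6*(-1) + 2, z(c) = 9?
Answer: 1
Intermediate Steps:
D(k) = k²
C(G, f) = -328 (C(G, f) = 20 + 4*(-87) = 20 - 348 = -328)
M = -4 (M = -6 + 2 = -4)
K(t, x) = 0
1/((329 + K(M, z(4))) + C(-115, D(-10))) = 1/((329 + 0) - 328) = 1/(329 - 328) = 1/1 = 1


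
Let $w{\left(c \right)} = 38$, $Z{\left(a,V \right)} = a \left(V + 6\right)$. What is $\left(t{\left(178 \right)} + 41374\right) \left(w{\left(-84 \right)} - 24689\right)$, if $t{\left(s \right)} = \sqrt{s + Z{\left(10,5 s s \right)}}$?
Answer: $-1019910474 - 24651 \sqrt{1584438} \approx -1.0509 \cdot 10^{9}$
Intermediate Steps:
$Z{\left(a,V \right)} = a \left(6 + V\right)$
$t{\left(s \right)} = \sqrt{60 + s + 50 s^{2}}$ ($t{\left(s \right)} = \sqrt{s + 10 \left(6 + 5 s s\right)} = \sqrt{s + 10 \left(6 + 5 s^{2}\right)} = \sqrt{s + \left(60 + 50 s^{2}\right)} = \sqrt{60 + s + 50 s^{2}}$)
$\left(t{\left(178 \right)} + 41374\right) \left(w{\left(-84 \right)} - 24689\right) = \left(\sqrt{60 + 178 + 50 \cdot 178^{2}} + 41374\right) \left(38 - 24689\right) = \left(\sqrt{60 + 178 + 50 \cdot 31684} + 41374\right) \left(-24651\right) = \left(\sqrt{60 + 178 + 1584200} + 41374\right) \left(-24651\right) = \left(\sqrt{1584438} + 41374\right) \left(-24651\right) = \left(41374 + \sqrt{1584438}\right) \left(-24651\right) = -1019910474 - 24651 \sqrt{1584438}$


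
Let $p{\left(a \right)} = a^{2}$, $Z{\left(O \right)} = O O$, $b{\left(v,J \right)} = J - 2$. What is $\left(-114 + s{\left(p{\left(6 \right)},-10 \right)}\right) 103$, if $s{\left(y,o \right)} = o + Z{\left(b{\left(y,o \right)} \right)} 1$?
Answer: $2060$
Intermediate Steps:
$b{\left(v,J \right)} = -2 + J$
$Z{\left(O \right)} = O^{2}$
$s{\left(y,o \right)} = o + \left(-2 + o\right)^{2}$ ($s{\left(y,o \right)} = o + \left(-2 + o\right)^{2} \cdot 1 = o + \left(-2 + o\right)^{2}$)
$\left(-114 + s{\left(p{\left(6 \right)},-10 \right)}\right) 103 = \left(-114 - \left(10 - \left(-2 - 10\right)^{2}\right)\right) 103 = \left(-114 - \left(10 - \left(-12\right)^{2}\right)\right) 103 = \left(-114 + \left(-10 + 144\right)\right) 103 = \left(-114 + 134\right) 103 = 20 \cdot 103 = 2060$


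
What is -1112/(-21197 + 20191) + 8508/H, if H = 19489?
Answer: 15115408/9802967 ≈ 1.5419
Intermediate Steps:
-1112/(-21197 + 20191) + 8508/H = -1112/(-21197 + 20191) + 8508/19489 = -1112/(-1006) + 8508*(1/19489) = -1112*(-1/1006) + 8508/19489 = 556/503 + 8508/19489 = 15115408/9802967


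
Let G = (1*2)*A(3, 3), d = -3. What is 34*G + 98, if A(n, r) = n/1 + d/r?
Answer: 234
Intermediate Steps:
A(n, r) = n - 3/r (A(n, r) = n/1 - 3/r = n*1 - 3/r = n - 3/r)
G = 4 (G = (1*2)*(3 - 3/3) = 2*(3 - 3*⅓) = 2*(3 - 1) = 2*2 = 4)
34*G + 98 = 34*4 + 98 = 136 + 98 = 234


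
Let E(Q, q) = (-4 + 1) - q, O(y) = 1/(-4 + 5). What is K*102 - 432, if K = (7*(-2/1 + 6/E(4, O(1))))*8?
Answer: -20424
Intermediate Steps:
O(y) = 1 (O(y) = 1/1 = 1)
E(Q, q) = -3 - q
K = -196 (K = (7*(-2/1 + 6/(-3 - 1*1)))*8 = (7*(-2*1 + 6/(-3 - 1)))*8 = (7*(-2 + 6/(-4)))*8 = (7*(-2 + 6*(-¼)))*8 = (7*(-2 - 3/2))*8 = (7*(-7/2))*8 = -49/2*8 = -196)
K*102 - 432 = -196*102 - 432 = -19992 - 432 = -20424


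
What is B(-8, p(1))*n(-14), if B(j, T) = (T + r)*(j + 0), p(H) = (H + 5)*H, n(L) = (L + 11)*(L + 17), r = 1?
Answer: 504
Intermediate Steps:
n(L) = (11 + L)*(17 + L)
p(H) = H*(5 + H) (p(H) = (5 + H)*H = H*(5 + H))
B(j, T) = j*(1 + T) (B(j, T) = (T + 1)*(j + 0) = (1 + T)*j = j*(1 + T))
B(-8, p(1))*n(-14) = (-8*(1 + 1*(5 + 1)))*(187 + (-14)**2 + 28*(-14)) = (-8*(1 + 1*6))*(187 + 196 - 392) = -8*(1 + 6)*(-9) = -8*7*(-9) = -56*(-9) = 504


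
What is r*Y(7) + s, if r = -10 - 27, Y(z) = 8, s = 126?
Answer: -170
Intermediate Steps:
r = -37
r*Y(7) + s = -37*8 + 126 = -296 + 126 = -170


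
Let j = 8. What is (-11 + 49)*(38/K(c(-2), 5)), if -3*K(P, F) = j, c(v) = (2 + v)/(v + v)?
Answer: -1083/2 ≈ -541.50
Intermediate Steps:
c(v) = (2 + v)/(2*v) (c(v) = (2 + v)/((2*v)) = (2 + v)*(1/(2*v)) = (2 + v)/(2*v))
K(P, F) = -8/3 (K(P, F) = -1/3*8 = -8/3)
(-11 + 49)*(38/K(c(-2), 5)) = (-11 + 49)*(38/(-8/3)) = 38*(38*(-3/8)) = 38*(-57/4) = -1083/2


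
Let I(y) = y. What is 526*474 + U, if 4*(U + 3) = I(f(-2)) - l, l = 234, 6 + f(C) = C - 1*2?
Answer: 249260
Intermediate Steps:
f(C) = -8 + C (f(C) = -6 + (C - 1*2) = -6 + (C - 2) = -6 + (-2 + C) = -8 + C)
U = -64 (U = -3 + ((-8 - 2) - 1*234)/4 = -3 + (-10 - 234)/4 = -3 + (¼)*(-244) = -3 - 61 = -64)
526*474 + U = 526*474 - 64 = 249324 - 64 = 249260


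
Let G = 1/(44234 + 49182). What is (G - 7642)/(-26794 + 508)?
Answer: 713885071/2455532976 ≈ 0.29073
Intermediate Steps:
G = 1/93416 ≈ 1.0705e-5
(G - 7642)/(-26794 + 508) = (1/93416 - 7642)/(-26794 + 508) = -713885071/93416/(-26286) = -713885071/93416*(-1/26286) = 713885071/2455532976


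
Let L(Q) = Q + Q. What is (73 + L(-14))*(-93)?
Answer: -4185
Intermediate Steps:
L(Q) = 2*Q
(73 + L(-14))*(-93) = (73 + 2*(-14))*(-93) = (73 - 28)*(-93) = 45*(-93) = -4185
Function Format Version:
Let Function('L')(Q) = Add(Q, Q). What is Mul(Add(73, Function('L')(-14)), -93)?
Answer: -4185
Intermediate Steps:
Function('L')(Q) = Mul(2, Q)
Mul(Add(73, Function('L')(-14)), -93) = Mul(Add(73, Mul(2, -14)), -93) = Mul(Add(73, -28), -93) = Mul(45, -93) = -4185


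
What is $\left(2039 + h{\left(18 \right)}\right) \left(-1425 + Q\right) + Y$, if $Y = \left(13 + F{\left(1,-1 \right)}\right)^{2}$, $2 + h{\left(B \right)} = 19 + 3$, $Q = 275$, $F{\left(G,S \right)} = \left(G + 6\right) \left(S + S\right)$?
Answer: $-2367849$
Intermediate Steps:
$F{\left(G,S \right)} = 2 S \left(6 + G\right)$ ($F{\left(G,S \right)} = \left(6 + G\right) 2 S = 2 S \left(6 + G\right)$)
$h{\left(B \right)} = 20$ ($h{\left(B \right)} = -2 + \left(19 + 3\right) = -2 + 22 = 20$)
$Y = 1$ ($Y = \left(13 + 2 \left(-1\right) \left(6 + 1\right)\right)^{2} = \left(13 + 2 \left(-1\right) 7\right)^{2} = \left(13 - 14\right)^{2} = \left(-1\right)^{2} = 1$)
$\left(2039 + h{\left(18 \right)}\right) \left(-1425 + Q\right) + Y = \left(2039 + 20\right) \left(-1425 + 275\right) + 1 = 2059 \left(-1150\right) + 1 = -2367850 + 1 = -2367849$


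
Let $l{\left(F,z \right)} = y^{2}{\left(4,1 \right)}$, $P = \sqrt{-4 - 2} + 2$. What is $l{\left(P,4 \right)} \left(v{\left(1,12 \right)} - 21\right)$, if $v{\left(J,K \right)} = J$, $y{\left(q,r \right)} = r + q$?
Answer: $-500$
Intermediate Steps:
$y{\left(q,r \right)} = q + r$
$P = 2 + i \sqrt{6}$ ($P = \sqrt{-6} + 2 = i \sqrt{6} + 2 = 2 + i \sqrt{6} \approx 2.0 + 2.4495 i$)
$l{\left(F,z \right)} = 25$ ($l{\left(F,z \right)} = \left(4 + 1\right)^{2} = 5^{2} = 25$)
$l{\left(P,4 \right)} \left(v{\left(1,12 \right)} - 21\right) = 25 \left(1 - 21\right) = 25 \left(-20\right) = -500$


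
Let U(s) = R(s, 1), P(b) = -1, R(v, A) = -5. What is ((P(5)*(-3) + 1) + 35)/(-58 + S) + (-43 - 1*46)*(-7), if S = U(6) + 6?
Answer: 11824/19 ≈ 622.32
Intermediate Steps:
U(s) = -5
S = 1 (S = -5 + 6 = 1)
((P(5)*(-3) + 1) + 35)/(-58 + S) + (-43 - 1*46)*(-7) = ((-1*(-3) + 1) + 35)/(-58 + 1) + (-43 - 1*46)*(-7) = ((3 + 1) + 35)/(-57) + (-43 - 46)*(-7) = (4 + 35)*(-1/57) - 89*(-7) = 39*(-1/57) + 623 = -13/19 + 623 = 11824/19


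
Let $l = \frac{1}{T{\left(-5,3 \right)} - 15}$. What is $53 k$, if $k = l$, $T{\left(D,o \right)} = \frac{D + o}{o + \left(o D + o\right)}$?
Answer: $- \frac{477}{133} \approx -3.5865$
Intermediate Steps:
$T{\left(D,o \right)} = \frac{D + o}{2 o + D o}$ ($T{\left(D,o \right)} = \frac{D + o}{o + \left(D o + o\right)} = \frac{D + o}{o + \left(o + D o\right)} = \frac{D + o}{2 o + D o}$)
$l = - \frac{9}{133}$ ($l = \frac{1}{\frac{-5 + 3}{3 \left(2 - 5\right)} - 15} = \frac{1}{\frac{1}{3} \frac{1}{-3} \left(-2\right) - 15} = \frac{1}{\frac{1}{3} \left(- \frac{1}{3}\right) \left(-2\right) - 15} = \frac{1}{\frac{2}{9} - 15} = \frac{1}{- \frac{133}{9}} = - \frac{9}{133} \approx -0.067669$)
$k = - \frac{9}{133} \approx -0.067669$
$53 k = 53 \left(- \frac{9}{133}\right) = - \frac{477}{133}$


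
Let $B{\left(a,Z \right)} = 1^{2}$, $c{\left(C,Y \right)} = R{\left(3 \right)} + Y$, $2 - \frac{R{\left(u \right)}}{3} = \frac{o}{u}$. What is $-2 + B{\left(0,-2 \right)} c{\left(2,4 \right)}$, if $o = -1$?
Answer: $9$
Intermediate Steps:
$R{\left(u \right)} = 6 + \frac{3}{u}$ ($R{\left(u \right)} = 6 - 3 \left(- \frac{1}{u}\right) = 6 + \frac{3}{u}$)
$c{\left(C,Y \right)} = 7 + Y$ ($c{\left(C,Y \right)} = \left(6 + \frac{3}{3}\right) + Y = \left(6 + 3 \cdot \frac{1}{3}\right) + Y = \left(6 + 1\right) + Y = 7 + Y$)
$B{\left(a,Z \right)} = 1$
$-2 + B{\left(0,-2 \right)} c{\left(2,4 \right)} = -2 + 1 \left(7 + 4\right) = -2 + 1 \cdot 11 = -2 + 11 = 9$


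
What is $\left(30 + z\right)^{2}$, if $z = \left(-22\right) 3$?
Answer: $1296$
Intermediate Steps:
$z = -66$
$\left(30 + z\right)^{2} = \left(30 - 66\right)^{2} = \left(-36\right)^{2} = 1296$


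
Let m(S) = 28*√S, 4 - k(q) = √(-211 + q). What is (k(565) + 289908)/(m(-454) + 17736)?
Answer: 160683726/9841301 - 2217*√354/39365204 - 253673*I*√454/9841301 + 7*I*√40179/39365204 ≈ 16.326 - 0.54919*I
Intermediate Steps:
k(q) = 4 - √(-211 + q)
(k(565) + 289908)/(m(-454) + 17736) = ((4 - √(-211 + 565)) + 289908)/(28*√(-454) + 17736) = ((4 - √354) + 289908)/(28*(I*√454) + 17736) = (289912 - √354)/(28*I*√454 + 17736) = (289912 - √354)/(17736 + 28*I*√454)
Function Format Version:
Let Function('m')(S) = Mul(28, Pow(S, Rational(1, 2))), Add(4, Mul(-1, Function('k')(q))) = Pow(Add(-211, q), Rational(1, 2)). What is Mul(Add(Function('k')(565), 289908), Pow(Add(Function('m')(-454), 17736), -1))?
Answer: Add(Rational(160683726, 9841301), Mul(Rational(-2217, 39365204), Pow(354, Rational(1, 2))), Mul(Rational(-253673, 9841301), I, Pow(454, Rational(1, 2))), Mul(Rational(7, 39365204), I, Pow(40179, Rational(1, 2)))) ≈ Add(16.326, Mul(-0.54919, I))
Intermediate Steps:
Function('k')(q) = Add(4, Mul(-1, Pow(Add(-211, q), Rational(1, 2))))
Mul(Add(Function('k')(565), 289908), Pow(Add(Function('m')(-454), 17736), -1)) = Mul(Add(Add(4, Mul(-1, Pow(Add(-211, 565), Rational(1, 2)))), 289908), Pow(Add(Mul(28, Pow(-454, Rational(1, 2))), 17736), -1)) = Mul(Add(Add(4, Mul(-1, Pow(354, Rational(1, 2)))), 289908), Pow(Add(Mul(28, Mul(I, Pow(454, Rational(1, 2)))), 17736), -1)) = Mul(Add(289912, Mul(-1, Pow(354, Rational(1, 2)))), Pow(Add(Mul(28, I, Pow(454, Rational(1, 2))), 17736), -1)) = Mul(Add(289912, Mul(-1, Pow(354, Rational(1, 2)))), Pow(Add(17736, Mul(28, I, Pow(454, Rational(1, 2)))), -1)) = Mul(Pow(Add(17736, Mul(28, I, Pow(454, Rational(1, 2)))), -1), Add(289912, Mul(-1, Pow(354, Rational(1, 2)))))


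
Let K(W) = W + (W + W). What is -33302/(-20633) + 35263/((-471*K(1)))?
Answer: -680525753/29154429 ≈ -23.342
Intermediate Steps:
K(W) = 3*W (K(W) = W + 2*W = 3*W)
-33302/(-20633) + 35263/((-471*K(1))) = -33302/(-20633) + 35263/((-1413)) = -33302*(-1/20633) + 35263/((-471*3)) = 33302/20633 + 35263/(-1413) = 33302/20633 + 35263*(-1/1413) = 33302/20633 - 35263/1413 = -680525753/29154429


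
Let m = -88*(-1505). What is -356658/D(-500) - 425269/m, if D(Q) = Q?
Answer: 2351157551/3311000 ≈ 710.10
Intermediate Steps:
m = 132440
-356658/D(-500) - 425269/m = -356658/(-500) - 425269/132440 = -356658*(-1/500) - 425269*1/132440 = 178329/250 - 425269/132440 = 2351157551/3311000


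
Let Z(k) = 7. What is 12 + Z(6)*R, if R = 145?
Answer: 1027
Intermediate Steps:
12 + Z(6)*R = 12 + 7*145 = 12 + 1015 = 1027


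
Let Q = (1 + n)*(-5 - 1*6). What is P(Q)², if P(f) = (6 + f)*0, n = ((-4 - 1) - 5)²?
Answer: 0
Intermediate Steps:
n = 100 (n = (-5 - 5)² = (-10)² = 100)
Q = -1111 (Q = (1 + 100)*(-5 - 1*6) = 101*(-5 - 6) = 101*(-11) = -1111)
P(f) = 0
P(Q)² = 0² = 0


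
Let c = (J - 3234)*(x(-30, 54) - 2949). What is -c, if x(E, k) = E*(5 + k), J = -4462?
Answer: -36317424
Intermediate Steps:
c = 36317424 (c = (-4462 - 3234)*(-30*(5 + 54) - 2949) = -7696*(-30*59 - 2949) = -7696*(-1770 - 2949) = -7696*(-4719) = 36317424)
-c = -1*36317424 = -36317424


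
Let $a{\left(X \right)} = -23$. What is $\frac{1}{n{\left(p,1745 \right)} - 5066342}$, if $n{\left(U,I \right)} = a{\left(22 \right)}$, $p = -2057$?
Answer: $- \frac{1}{5066365} \approx -1.9738 \cdot 10^{-7}$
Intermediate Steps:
$n{\left(U,I \right)} = -23$
$\frac{1}{n{\left(p,1745 \right)} - 5066342} = \frac{1}{-23 - 5066342} = \frac{1}{-5066365} = - \frac{1}{5066365}$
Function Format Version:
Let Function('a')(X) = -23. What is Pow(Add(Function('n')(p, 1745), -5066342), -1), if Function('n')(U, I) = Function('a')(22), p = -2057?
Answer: Rational(-1, 5066365) ≈ -1.9738e-7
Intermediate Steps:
Function('n')(U, I) = -23
Pow(Add(Function('n')(p, 1745), -5066342), -1) = Pow(Add(-23, -5066342), -1) = Pow(-5066365, -1) = Rational(-1, 5066365)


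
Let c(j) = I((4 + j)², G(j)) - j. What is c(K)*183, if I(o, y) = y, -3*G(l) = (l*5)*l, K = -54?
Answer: -879498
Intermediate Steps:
G(l) = -5*l²/3 (G(l) = -l*5*l/3 = -5*l*l/3 = -5*l²/3)
c(j) = -j - 5*j²/3 (c(j) = -5*j²/3 - j = -j - 5*j²/3)
c(K)*183 = ((⅓)*(-54)*(-3 - 5*(-54)))*183 = ((⅓)*(-54)*(-3 + 270))*183 = ((⅓)*(-54)*267)*183 = -4806*183 = -879498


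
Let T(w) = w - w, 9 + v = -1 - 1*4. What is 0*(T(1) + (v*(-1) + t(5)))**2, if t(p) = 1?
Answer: 0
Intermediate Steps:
v = -14 (v = -9 + (-1 - 1*4) = -9 + (-1 - 4) = -9 - 5 = -14)
T(w) = 0
0*(T(1) + (v*(-1) + t(5)))**2 = 0*(0 + (-14*(-1) + 1))**2 = 0*(0 + (14 + 1))**2 = 0*(0 + 15)**2 = 0*15**2 = 0*225 = 0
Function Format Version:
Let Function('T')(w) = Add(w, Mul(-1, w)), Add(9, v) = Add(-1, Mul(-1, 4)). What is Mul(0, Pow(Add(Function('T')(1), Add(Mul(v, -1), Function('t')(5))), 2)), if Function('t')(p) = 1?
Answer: 0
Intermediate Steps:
v = -14 (v = Add(-9, Add(-1, Mul(-1, 4))) = Add(-9, Add(-1, -4)) = Add(-9, -5) = -14)
Function('T')(w) = 0
Mul(0, Pow(Add(Function('T')(1), Add(Mul(v, -1), Function('t')(5))), 2)) = Mul(0, Pow(Add(0, Add(Mul(-14, -1), 1)), 2)) = Mul(0, Pow(Add(0, Add(14, 1)), 2)) = Mul(0, Pow(Add(0, 15), 2)) = Mul(0, Pow(15, 2)) = Mul(0, 225) = 0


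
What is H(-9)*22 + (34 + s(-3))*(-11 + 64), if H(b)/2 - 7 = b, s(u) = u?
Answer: 1555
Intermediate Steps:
H(b) = 14 + 2*b
H(-9)*22 + (34 + s(-3))*(-11 + 64) = (14 + 2*(-9))*22 + (34 - 3)*(-11 + 64) = (14 - 18)*22 + 31*53 = -4*22 + 1643 = -88 + 1643 = 1555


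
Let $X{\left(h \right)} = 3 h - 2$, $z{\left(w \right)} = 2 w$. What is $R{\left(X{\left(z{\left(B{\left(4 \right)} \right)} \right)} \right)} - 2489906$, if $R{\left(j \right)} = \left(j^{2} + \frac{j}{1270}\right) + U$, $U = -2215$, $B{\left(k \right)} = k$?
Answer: $- \frac{1582189484}{635} \approx -2.4916 \cdot 10^{6}$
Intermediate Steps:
$X{\left(h \right)} = -2 + 3 h$
$R{\left(j \right)} = -2215 + j^{2} + \frac{j}{1270}$ ($R{\left(j \right)} = \left(j^{2} + \frac{j}{1270}\right) - 2215 = -2215 + j^{2} + \frac{j}{1270}$)
$R{\left(X{\left(z{\left(B{\left(4 \right)} \right)} \right)} \right)} - 2489906 = \left(-2215 + \left(-2 + 3 \cdot 2 \cdot 4\right)^{2} + \frac{-2 + 3 \cdot 2 \cdot 4}{1270}\right) - 2489906 = \left(-2215 + \left(-2 + 3 \cdot 8\right)^{2} + \frac{-2 + 3 \cdot 8}{1270}\right) - 2489906 = \left(-2215 + \left(-2 + 24\right)^{2} + \frac{-2 + 24}{1270}\right) - 2489906 = \left(-2215 + 22^{2} + \frac{1}{1270} \cdot 22\right) - 2489906 = \left(-2215 + 484 + \frac{11}{635}\right) - 2489906 = - \frac{1099174}{635} - 2489906 = - \frac{1582189484}{635}$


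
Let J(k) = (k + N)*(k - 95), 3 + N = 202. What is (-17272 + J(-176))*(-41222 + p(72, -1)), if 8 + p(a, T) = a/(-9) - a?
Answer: 970991550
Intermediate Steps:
N = 199 (N = -3 + 202 = 199)
p(a, T) = -8 - 10*a/9 (p(a, T) = -8 + (a/(-9) - a) = -8 + (a*(-1/9) - a) = -8 + (-a/9 - a) = -8 - 10*a/9)
J(k) = (-95 + k)*(199 + k) (J(k) = (k + 199)*(k - 95) = (199 + k)*(-95 + k) = (-95 + k)*(199 + k))
(-17272 + J(-176))*(-41222 + p(72, -1)) = (-17272 + (-18905 + (-176)**2 + 104*(-176)))*(-41222 + (-8 - 10/9*72)) = (-17272 + (-18905 + 30976 - 18304))*(-41222 + (-8 - 80)) = (-17272 - 6233)*(-41222 - 88) = -23505*(-41310) = 970991550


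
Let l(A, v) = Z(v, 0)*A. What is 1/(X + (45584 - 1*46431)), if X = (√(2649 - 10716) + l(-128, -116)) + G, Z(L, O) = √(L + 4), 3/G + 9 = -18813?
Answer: 6274*I/(-5314079*I - 6274*√8067 + 3212288*√7) ≈ -0.00036554 + 0.00054585*I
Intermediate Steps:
G = -1/6274 (G = 3/(-9 - 18813) = 3/(-18822) = 3*(-1/18822) = -1/6274 ≈ -0.00015939)
Z(L, O) = √(4 + L)
l(A, v) = A*√(4 + v) (l(A, v) = √(4 + v)*A = A*√(4 + v))
X = -1/6274 + I*√8067 - 512*I*√7 (X = (√(2649 - 10716) - 128*√(4 - 116)) - 1/6274 = (√(-8067) - 512*I*√7) - 1/6274 = (I*√8067 - 512*I*√7) - 1/6274 = -1/6274 + I*√8067 - 512*I*√7 ≈ -0.00015939 - 1264.8*I)
1/(X + (45584 - 1*46431)) = 1/((-1/6274 + I*√8067 - 512*I*√7) + (45584 - 1*46431)) = 1/((-1/6274 + I*√8067 - 512*I*√7) + (45584 - 46431)) = 1/((-1/6274 + I*√8067 - 512*I*√7) - 847) = 1/(-5314079/6274 + I*√8067 - 512*I*√7)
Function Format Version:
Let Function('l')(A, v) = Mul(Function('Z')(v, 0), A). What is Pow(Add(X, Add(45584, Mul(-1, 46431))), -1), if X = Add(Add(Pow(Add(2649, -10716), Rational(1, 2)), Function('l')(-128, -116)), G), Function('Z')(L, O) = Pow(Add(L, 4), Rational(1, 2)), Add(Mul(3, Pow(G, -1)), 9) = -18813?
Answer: Mul(6274, I, Pow(Add(Mul(-5314079, I), Mul(-6274, Pow(8067, Rational(1, 2))), Mul(3212288, Pow(7, Rational(1, 2)))), -1)) ≈ Add(-0.00036554, Mul(0.00054585, I))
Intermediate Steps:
G = Rational(-1, 6274) (G = Mul(3, Pow(Add(-9, -18813), -1)) = Mul(3, Pow(-18822, -1)) = Mul(3, Rational(-1, 18822)) = Rational(-1, 6274) ≈ -0.00015939)
Function('Z')(L, O) = Pow(Add(4, L), Rational(1, 2))
Function('l')(A, v) = Mul(A, Pow(Add(4, v), Rational(1, 2))) (Function('l')(A, v) = Mul(Pow(Add(4, v), Rational(1, 2)), A) = Mul(A, Pow(Add(4, v), Rational(1, 2))))
X = Add(Rational(-1, 6274), Mul(I, Pow(8067, Rational(1, 2))), Mul(-512, I, Pow(7, Rational(1, 2)))) (X = Add(Add(Pow(Add(2649, -10716), Rational(1, 2)), Mul(-128, Pow(Add(4, -116), Rational(1, 2)))), Rational(-1, 6274)) = Add(Add(Pow(-8067, Rational(1, 2)), Mul(-128, Pow(-112, Rational(1, 2)))), Rational(-1, 6274)) = Add(Add(Mul(I, Pow(8067, Rational(1, 2))), Mul(-128, Mul(4, I, Pow(7, Rational(1, 2))))), Rational(-1, 6274)) = Add(Add(Mul(I, Pow(8067, Rational(1, 2))), Mul(-512, I, Pow(7, Rational(1, 2)))), Rational(-1, 6274)) = Add(Rational(-1, 6274), Mul(I, Pow(8067, Rational(1, 2))), Mul(-512, I, Pow(7, Rational(1, 2)))) ≈ Add(-0.00015939, Mul(-1264.8, I)))
Pow(Add(X, Add(45584, Mul(-1, 46431))), -1) = Pow(Add(Add(Rational(-1, 6274), Mul(I, Pow(8067, Rational(1, 2))), Mul(-512, I, Pow(7, Rational(1, 2)))), Add(45584, Mul(-1, 46431))), -1) = Pow(Add(Add(Rational(-1, 6274), Mul(I, Pow(8067, Rational(1, 2))), Mul(-512, I, Pow(7, Rational(1, 2)))), Add(45584, -46431)), -1) = Pow(Add(Add(Rational(-1, 6274), Mul(I, Pow(8067, Rational(1, 2))), Mul(-512, I, Pow(7, Rational(1, 2)))), -847), -1) = Pow(Add(Rational(-5314079, 6274), Mul(I, Pow(8067, Rational(1, 2))), Mul(-512, I, Pow(7, Rational(1, 2)))), -1)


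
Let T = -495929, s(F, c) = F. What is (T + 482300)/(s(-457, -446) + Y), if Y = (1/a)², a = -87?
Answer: 103157901/3459032 ≈ 29.823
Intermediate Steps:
Y = 1/7569 (Y = (1/(-87))² = (-1/87)² = 1/7569 ≈ 0.00013212)
(T + 482300)/(s(-457, -446) + Y) = (-495929 + 482300)/(-457 + 1/7569) = -13629/(-3459032/7569) = -13629*(-7569/3459032) = 103157901/3459032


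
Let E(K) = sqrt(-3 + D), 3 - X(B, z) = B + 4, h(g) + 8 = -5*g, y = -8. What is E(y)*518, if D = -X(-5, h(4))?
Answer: 518*I*sqrt(7) ≈ 1370.5*I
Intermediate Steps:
h(g) = -8 - 5*g
X(B, z) = -1 - B (X(B, z) = 3 - (B + 4) = 3 - (4 + B) = 3 + (-4 - B) = -1 - B)
D = -4 (D = -(-1 - 1*(-5)) = -(-1 + 5) = -1*4 = -4)
E(K) = I*sqrt(7) (E(K) = sqrt(-3 - 4) = sqrt(-7) = I*sqrt(7))
E(y)*518 = (I*sqrt(7))*518 = 518*I*sqrt(7)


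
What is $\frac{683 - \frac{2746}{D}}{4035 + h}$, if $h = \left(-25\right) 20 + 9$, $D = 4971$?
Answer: $\frac{3392447}{17617224} \approx 0.19256$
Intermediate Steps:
$h = -491$ ($h = -500 + 9 = -491$)
$\frac{683 - \frac{2746}{D}}{4035 + h} = \frac{683 - \frac{2746}{4971}}{4035 - 491} = \frac{683 - \frac{2746}{4971}}{3544} = \left(683 - \frac{2746}{4971}\right) \frac{1}{3544} = \frac{3392447}{4971} \cdot \frac{1}{3544} = \frac{3392447}{17617224}$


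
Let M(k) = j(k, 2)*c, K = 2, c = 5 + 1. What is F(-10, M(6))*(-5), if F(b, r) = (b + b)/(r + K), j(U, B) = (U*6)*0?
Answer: 50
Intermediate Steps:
c = 6
j(U, B) = 0 (j(U, B) = (6*U)*0 = 0)
M(k) = 0 (M(k) = 0*6 = 0)
F(b, r) = 2*b/(2 + r) (F(b, r) = (b + b)/(r + 2) = (2*b)/(2 + r) = 2*b/(2 + r))
F(-10, M(6))*(-5) = (2*(-10)/(2 + 0))*(-5) = (2*(-10)/2)*(-5) = (2*(-10)*(½))*(-5) = -10*(-5) = 50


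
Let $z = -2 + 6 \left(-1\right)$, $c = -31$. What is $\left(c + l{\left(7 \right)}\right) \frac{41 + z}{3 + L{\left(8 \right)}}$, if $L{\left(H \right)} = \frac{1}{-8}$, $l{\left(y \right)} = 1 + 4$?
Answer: $- \frac{6864}{23} \approx -298.43$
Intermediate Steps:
$l{\left(y \right)} = 5$
$z = -8$ ($z = -2 - 6 = -8$)
$L{\left(H \right)} = - \frac{1}{8}$
$\left(c + l{\left(7 \right)}\right) \frac{41 + z}{3 + L{\left(8 \right)}} = \left(-31 + 5\right) \frac{41 - 8}{3 - \frac{1}{8}} = - 26 \frac{33}{\frac{23}{8}} = - 26 \cdot 33 \cdot \frac{8}{23} = \left(-26\right) \frac{264}{23} = - \frac{6864}{23}$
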